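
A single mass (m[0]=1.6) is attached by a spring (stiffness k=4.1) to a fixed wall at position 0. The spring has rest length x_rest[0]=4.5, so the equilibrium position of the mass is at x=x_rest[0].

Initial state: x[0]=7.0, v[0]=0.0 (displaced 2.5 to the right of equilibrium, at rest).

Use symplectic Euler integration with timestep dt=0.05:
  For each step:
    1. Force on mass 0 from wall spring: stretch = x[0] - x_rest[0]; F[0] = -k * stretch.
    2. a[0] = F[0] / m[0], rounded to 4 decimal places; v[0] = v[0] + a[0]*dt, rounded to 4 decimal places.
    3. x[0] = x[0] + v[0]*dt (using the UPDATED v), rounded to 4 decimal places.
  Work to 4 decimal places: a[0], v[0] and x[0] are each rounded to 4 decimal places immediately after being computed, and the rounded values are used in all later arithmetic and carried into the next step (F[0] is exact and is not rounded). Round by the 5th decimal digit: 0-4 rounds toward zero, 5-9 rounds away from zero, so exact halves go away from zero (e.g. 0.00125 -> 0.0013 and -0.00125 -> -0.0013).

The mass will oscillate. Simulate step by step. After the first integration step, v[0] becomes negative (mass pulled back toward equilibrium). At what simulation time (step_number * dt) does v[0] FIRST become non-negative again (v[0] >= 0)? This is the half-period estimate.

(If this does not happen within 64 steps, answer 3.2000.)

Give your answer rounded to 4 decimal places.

Step 0: x=[7.0000] v=[0.0000]
Step 1: x=[6.9840] v=[-0.3203]
Step 2: x=[6.9521] v=[-0.6386]
Step 3: x=[6.9045] v=[-0.9528]
Step 4: x=[6.8415] v=[-1.2609]
Step 5: x=[6.7635] v=[-1.5609]
Step 6: x=[6.6710] v=[-1.8509]
Step 7: x=[6.5645] v=[-2.1291]
Step 8: x=[6.4448] v=[-2.3936]
Step 9: x=[6.3127] v=[-2.6428]
Step 10: x=[6.1689] v=[-2.8751]
Step 11: x=[6.0145] v=[-3.0889]
Step 12: x=[5.8504] v=[-3.2829]
Step 13: x=[5.6776] v=[-3.4559]
Step 14: x=[5.4973] v=[-3.6068]
Step 15: x=[5.3106] v=[-3.7346]
Step 16: x=[5.1187] v=[-3.8385]
Step 17: x=[4.9228] v=[-3.9178]
Step 18: x=[4.7242] v=[-3.9720]
Step 19: x=[4.5242] v=[-4.0007]
Step 20: x=[4.3240] v=[-4.0038]
Step 21: x=[4.1249] v=[-3.9813]
Step 22: x=[3.9282] v=[-3.9332]
Step 23: x=[3.7352] v=[-3.8599]
Step 24: x=[3.5471] v=[-3.7619]
Step 25: x=[3.3651] v=[-3.6398]
Step 26: x=[3.1904] v=[-3.4944]
Step 27: x=[3.0241] v=[-3.3266]
Step 28: x=[2.8672] v=[-3.1375]
Step 29: x=[2.7208] v=[-2.9283]
Step 30: x=[2.5858] v=[-2.7003]
Step 31: x=[2.4631] v=[-2.4550]
Step 32: x=[2.3534] v=[-2.1940]
Step 33: x=[2.2575] v=[-1.9190]
Step 34: x=[2.1759] v=[-1.6317]
Step 35: x=[2.1092] v=[-1.3339]
Step 36: x=[2.0578] v=[-1.0276]
Step 37: x=[2.0221] v=[-0.7147]
Step 38: x=[2.0022] v=[-0.3972]
Step 39: x=[1.9983] v=[-0.0772]
Step 40: x=[2.0105] v=[0.2433]
First v>=0 after going negative at step 40, time=2.0000

Answer: 2.0000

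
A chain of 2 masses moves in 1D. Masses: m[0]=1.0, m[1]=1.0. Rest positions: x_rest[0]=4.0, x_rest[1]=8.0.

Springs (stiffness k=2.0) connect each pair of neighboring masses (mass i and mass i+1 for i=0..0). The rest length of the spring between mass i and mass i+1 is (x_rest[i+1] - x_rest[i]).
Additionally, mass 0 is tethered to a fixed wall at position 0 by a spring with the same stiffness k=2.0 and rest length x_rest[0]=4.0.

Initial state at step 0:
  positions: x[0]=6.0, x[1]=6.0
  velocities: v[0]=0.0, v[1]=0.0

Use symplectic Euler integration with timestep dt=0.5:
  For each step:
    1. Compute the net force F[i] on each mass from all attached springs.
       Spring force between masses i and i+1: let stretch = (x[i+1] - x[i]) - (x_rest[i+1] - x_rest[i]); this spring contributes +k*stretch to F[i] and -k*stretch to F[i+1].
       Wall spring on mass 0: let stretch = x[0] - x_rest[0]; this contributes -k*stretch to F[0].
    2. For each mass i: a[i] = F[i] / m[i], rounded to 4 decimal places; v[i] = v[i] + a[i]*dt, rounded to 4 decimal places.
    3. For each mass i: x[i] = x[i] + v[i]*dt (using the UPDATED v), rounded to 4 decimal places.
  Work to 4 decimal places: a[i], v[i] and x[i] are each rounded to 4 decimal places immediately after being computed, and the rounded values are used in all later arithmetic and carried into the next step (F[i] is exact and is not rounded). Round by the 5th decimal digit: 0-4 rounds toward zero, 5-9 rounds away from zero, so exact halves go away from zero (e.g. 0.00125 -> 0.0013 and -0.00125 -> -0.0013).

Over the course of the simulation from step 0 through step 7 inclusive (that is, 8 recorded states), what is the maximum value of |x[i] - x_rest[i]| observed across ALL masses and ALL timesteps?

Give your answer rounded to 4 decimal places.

Answer: 3.0000

Derivation:
Step 0: x=[6.0000 6.0000] v=[0.0000 0.0000]
Step 1: x=[3.0000 8.0000] v=[-6.0000 4.0000]
Step 2: x=[1.0000 9.5000] v=[-4.0000 3.0000]
Step 3: x=[2.7500 8.7500] v=[3.5000 -1.5000]
Step 4: x=[6.1250 7.0000] v=[6.7500 -3.5000]
Step 5: x=[6.8750 6.8125] v=[1.5000 -0.3750]
Step 6: x=[4.1563 8.6563] v=[-5.4375 3.6875]
Step 7: x=[1.6094 10.2501] v=[-5.0938 3.1875]
Max displacement = 3.0000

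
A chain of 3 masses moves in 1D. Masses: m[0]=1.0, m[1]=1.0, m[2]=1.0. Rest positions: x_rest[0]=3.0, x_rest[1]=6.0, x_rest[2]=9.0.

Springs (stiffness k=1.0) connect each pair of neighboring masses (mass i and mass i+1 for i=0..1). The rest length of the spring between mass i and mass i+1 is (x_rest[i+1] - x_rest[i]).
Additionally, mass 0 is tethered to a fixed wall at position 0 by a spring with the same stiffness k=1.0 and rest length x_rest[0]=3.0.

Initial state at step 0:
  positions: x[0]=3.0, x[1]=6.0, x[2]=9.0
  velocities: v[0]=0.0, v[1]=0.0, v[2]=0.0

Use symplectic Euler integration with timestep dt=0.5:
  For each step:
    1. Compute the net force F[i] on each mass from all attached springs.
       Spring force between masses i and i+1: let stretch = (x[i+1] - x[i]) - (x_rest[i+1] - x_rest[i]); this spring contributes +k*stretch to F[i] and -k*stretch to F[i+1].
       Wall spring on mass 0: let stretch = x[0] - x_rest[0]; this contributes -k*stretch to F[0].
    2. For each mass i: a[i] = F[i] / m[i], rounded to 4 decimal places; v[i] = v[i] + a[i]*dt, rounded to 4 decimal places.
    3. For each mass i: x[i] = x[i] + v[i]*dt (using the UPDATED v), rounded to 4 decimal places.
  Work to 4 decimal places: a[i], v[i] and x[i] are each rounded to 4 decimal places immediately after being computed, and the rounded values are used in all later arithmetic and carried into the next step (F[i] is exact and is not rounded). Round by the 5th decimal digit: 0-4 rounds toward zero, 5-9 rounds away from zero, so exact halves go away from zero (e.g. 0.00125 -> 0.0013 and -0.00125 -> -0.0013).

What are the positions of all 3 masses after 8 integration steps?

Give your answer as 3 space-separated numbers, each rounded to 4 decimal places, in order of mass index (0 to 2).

Answer: 3.0000 6.0000 9.0000

Derivation:
Step 0: x=[3.0000 6.0000 9.0000] v=[0.0000 0.0000 0.0000]
Step 1: x=[3.0000 6.0000 9.0000] v=[0.0000 0.0000 0.0000]
Step 2: x=[3.0000 6.0000 9.0000] v=[0.0000 0.0000 0.0000]
Step 3: x=[3.0000 6.0000 9.0000] v=[0.0000 0.0000 0.0000]
Step 4: x=[3.0000 6.0000 9.0000] v=[0.0000 0.0000 0.0000]
Step 5: x=[3.0000 6.0000 9.0000] v=[0.0000 0.0000 0.0000]
Step 6: x=[3.0000 6.0000 9.0000] v=[0.0000 0.0000 0.0000]
Step 7: x=[3.0000 6.0000 9.0000] v=[0.0000 0.0000 0.0000]
Step 8: x=[3.0000 6.0000 9.0000] v=[0.0000 0.0000 0.0000]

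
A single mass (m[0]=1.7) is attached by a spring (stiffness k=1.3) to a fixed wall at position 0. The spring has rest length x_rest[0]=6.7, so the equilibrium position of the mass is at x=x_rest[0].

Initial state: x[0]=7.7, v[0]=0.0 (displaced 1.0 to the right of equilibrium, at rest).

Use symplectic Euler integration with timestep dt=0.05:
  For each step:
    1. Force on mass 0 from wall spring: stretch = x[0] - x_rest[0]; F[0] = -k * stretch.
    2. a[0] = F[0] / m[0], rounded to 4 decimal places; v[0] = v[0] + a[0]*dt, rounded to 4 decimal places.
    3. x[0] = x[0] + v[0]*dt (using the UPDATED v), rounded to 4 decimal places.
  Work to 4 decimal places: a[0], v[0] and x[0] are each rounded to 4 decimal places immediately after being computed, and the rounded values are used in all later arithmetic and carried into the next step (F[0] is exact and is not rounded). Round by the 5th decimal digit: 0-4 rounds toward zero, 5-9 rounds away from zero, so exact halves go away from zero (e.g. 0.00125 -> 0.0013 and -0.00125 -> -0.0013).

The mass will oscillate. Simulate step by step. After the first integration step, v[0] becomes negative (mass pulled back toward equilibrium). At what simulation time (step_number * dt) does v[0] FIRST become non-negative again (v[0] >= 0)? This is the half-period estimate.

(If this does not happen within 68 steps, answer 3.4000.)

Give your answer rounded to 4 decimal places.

Step 0: x=[7.7000] v=[0.0000]
Step 1: x=[7.6981] v=[-0.0382]
Step 2: x=[7.6943] v=[-0.0764]
Step 3: x=[7.6886] v=[-0.1144]
Step 4: x=[7.6810] v=[-0.1522]
Step 5: x=[7.6715] v=[-0.1897]
Step 6: x=[7.6602] v=[-0.2268]
Step 7: x=[7.6470] v=[-0.2635]
Step 8: x=[7.6320] v=[-0.2997]
Step 9: x=[7.6152] v=[-0.3353]
Step 10: x=[7.5967] v=[-0.3703]
Step 11: x=[7.5765] v=[-0.4046]
Step 12: x=[7.5546] v=[-0.4381]
Step 13: x=[7.5311] v=[-0.4708]
Step 14: x=[7.5060] v=[-0.5026]
Step 15: x=[7.4793] v=[-0.5334]
Step 16: x=[7.4511] v=[-0.5632]
Step 17: x=[7.4215] v=[-0.5919]
Step 18: x=[7.3905] v=[-0.6195]
Step 19: x=[7.3582] v=[-0.6459]
Step 20: x=[7.3246] v=[-0.6711]
Step 21: x=[7.2899] v=[-0.6950]
Step 22: x=[7.2540] v=[-0.7176]
Step 23: x=[7.2171] v=[-0.7388]
Step 24: x=[7.1792] v=[-0.7586]
Step 25: x=[7.1404] v=[-0.7769]
Step 26: x=[7.1007] v=[-0.7937]
Step 27: x=[7.0603] v=[-0.8090]
Step 28: x=[7.0192] v=[-0.8228]
Step 29: x=[6.9775] v=[-0.8350]
Step 30: x=[6.9352] v=[-0.8456]
Step 31: x=[6.8925] v=[-0.8546]
Step 32: x=[6.8494] v=[-0.8620]
Step 33: x=[6.8060] v=[-0.8677]
Step 34: x=[6.7624] v=[-0.8718]
Step 35: x=[6.7187] v=[-0.8742]
Step 36: x=[6.6750] v=[-0.8749]
Step 37: x=[6.6313] v=[-0.8739]
Step 38: x=[6.5877] v=[-0.8713]
Step 39: x=[6.5444] v=[-0.8670]
Step 40: x=[6.5013] v=[-0.8611]
Step 41: x=[6.4586] v=[-0.8535]
Step 42: x=[6.4164] v=[-0.8443]
Step 43: x=[6.3747] v=[-0.8335]
Step 44: x=[6.3336] v=[-0.8211]
Step 45: x=[6.2932] v=[-0.8071]
Step 46: x=[6.2536] v=[-0.7915]
Step 47: x=[6.2149] v=[-0.7744]
Step 48: x=[6.1771] v=[-0.7559]
Step 49: x=[6.1403] v=[-0.7359]
Step 50: x=[6.1046] v=[-0.7145]
Step 51: x=[6.0700] v=[-0.6917]
Step 52: x=[6.0366] v=[-0.6676]
Step 53: x=[6.0045] v=[-0.6422]
Step 54: x=[5.9737] v=[-0.6156]
Step 55: x=[5.9443] v=[-0.5878]
Step 56: x=[5.9164] v=[-0.5589]
Step 57: x=[5.8900] v=[-0.5289]
Step 58: x=[5.8651] v=[-0.4979]
Step 59: x=[5.8418] v=[-0.4660]
Step 60: x=[5.8201] v=[-0.4332]
Step 61: x=[5.8001] v=[-0.3996]
Step 62: x=[5.7818] v=[-0.3652]
Step 63: x=[5.7653] v=[-0.3301]
Step 64: x=[5.7506] v=[-0.2944]
Step 65: x=[5.7377] v=[-0.2581]
Step 66: x=[5.7266] v=[-0.2213]
Step 67: x=[5.7174] v=[-0.1841]
Step 68: x=[5.7101] v=[-0.1465]
v[0] did not become non-negative within 68 steps; using fallback time=3.4000

Answer: 3.4000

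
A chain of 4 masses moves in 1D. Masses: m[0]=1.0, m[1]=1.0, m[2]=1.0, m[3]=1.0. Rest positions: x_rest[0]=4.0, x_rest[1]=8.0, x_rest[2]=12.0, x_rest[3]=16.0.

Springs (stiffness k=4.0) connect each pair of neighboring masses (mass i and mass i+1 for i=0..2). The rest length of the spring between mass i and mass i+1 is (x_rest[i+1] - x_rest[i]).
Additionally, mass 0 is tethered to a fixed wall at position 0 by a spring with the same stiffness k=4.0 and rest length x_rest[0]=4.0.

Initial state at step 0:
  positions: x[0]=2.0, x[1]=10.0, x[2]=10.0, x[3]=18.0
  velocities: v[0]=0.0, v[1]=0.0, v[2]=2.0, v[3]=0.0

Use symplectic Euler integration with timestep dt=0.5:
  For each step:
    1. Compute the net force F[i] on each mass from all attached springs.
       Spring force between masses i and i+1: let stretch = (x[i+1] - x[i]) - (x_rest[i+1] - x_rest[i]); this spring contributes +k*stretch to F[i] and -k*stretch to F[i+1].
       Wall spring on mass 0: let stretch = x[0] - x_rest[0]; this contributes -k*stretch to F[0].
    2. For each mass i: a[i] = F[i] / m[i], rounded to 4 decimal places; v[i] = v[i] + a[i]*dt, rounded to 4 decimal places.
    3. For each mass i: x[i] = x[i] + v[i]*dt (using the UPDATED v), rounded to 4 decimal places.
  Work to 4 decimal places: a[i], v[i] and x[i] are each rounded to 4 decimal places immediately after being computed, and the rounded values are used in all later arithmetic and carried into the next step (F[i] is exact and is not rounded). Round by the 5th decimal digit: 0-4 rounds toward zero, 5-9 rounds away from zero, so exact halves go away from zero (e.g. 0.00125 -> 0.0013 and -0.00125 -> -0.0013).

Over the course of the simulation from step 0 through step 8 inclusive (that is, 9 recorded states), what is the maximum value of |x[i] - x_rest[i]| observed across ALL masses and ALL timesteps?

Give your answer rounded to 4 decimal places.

Answer: 9.0000

Derivation:
Step 0: x=[2.0000 10.0000 10.0000 18.0000] v=[0.0000 0.0000 2.0000 0.0000]
Step 1: x=[8.0000 2.0000 19.0000 14.0000] v=[12.0000 -16.0000 18.0000 -8.0000]
Step 2: x=[0.0000 17.0000 6.0000 19.0000] v=[-16.0000 30.0000 -26.0000 10.0000]
Step 3: x=[9.0000 4.0000 17.0000 15.0000] v=[18.0000 -26.0000 22.0000 -8.0000]
Step 4: x=[4.0000 9.0000 13.0000 17.0000] v=[-10.0000 10.0000 -8.0000 4.0000]
Step 5: x=[0.0000 13.0000 9.0000 19.0000] v=[-8.0000 8.0000 -8.0000 4.0000]
Step 6: x=[9.0000 0.0000 19.0000 15.0000] v=[18.0000 -26.0000 20.0000 -8.0000]
Step 7: x=[0.0000 15.0000 6.0000 19.0000] v=[-18.0000 30.0000 -26.0000 8.0000]
Step 8: x=[6.0000 6.0000 15.0000 14.0000] v=[12.0000 -18.0000 18.0000 -10.0000]
Max displacement = 9.0000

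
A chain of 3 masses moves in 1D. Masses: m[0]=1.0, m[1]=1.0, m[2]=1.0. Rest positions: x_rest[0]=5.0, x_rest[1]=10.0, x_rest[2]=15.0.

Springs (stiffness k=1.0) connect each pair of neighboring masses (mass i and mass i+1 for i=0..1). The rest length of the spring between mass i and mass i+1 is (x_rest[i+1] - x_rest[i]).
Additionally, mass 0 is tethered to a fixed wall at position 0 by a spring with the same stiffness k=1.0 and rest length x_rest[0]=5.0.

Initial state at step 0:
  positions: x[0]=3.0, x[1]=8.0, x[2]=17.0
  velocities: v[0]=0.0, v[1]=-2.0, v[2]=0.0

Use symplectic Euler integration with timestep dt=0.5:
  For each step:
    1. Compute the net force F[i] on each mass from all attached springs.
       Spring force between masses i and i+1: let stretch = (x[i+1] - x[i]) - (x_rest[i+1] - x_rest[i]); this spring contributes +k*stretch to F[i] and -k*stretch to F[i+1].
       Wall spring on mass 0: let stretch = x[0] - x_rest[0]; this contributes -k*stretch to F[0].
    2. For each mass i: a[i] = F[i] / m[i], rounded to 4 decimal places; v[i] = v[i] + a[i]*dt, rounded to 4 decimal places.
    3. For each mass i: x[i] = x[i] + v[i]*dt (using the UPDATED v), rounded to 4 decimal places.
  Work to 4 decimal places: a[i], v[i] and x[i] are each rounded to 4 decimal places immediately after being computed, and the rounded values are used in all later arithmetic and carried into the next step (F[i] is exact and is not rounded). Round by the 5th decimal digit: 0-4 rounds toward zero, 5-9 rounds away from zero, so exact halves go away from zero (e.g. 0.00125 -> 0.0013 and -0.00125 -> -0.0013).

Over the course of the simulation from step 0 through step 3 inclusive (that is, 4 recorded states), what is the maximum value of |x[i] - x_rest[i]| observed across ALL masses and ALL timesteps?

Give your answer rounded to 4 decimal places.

Step 0: x=[3.0000 8.0000 17.0000] v=[0.0000 -2.0000 0.0000]
Step 1: x=[3.5000 8.0000 16.0000] v=[1.0000 0.0000 -2.0000]
Step 2: x=[4.2500 8.8750 14.2500] v=[1.5000 1.7500 -3.5000]
Step 3: x=[5.0938 9.9375 12.4063] v=[1.6875 2.1250 -3.6875]
Max displacement = 2.5937

Answer: 2.5937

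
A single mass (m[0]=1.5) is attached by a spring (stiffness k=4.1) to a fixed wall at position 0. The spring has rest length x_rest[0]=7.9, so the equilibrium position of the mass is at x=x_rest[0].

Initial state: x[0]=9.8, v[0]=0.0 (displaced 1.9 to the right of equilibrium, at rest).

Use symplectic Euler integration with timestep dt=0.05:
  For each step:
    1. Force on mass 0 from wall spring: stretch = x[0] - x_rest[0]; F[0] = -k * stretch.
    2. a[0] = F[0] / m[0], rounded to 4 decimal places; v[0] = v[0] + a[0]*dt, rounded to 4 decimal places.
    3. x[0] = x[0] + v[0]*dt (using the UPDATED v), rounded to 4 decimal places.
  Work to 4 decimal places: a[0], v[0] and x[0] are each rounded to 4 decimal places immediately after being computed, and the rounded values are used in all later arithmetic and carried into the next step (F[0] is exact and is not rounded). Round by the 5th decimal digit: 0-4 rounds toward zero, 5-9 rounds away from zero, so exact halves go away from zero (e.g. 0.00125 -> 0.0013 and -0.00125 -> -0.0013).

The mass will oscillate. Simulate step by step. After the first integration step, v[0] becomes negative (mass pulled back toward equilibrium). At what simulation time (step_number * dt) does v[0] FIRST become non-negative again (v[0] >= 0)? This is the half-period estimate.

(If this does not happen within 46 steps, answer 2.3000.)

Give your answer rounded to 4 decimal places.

Answer: 1.9000

Derivation:
Step 0: x=[9.8000] v=[0.0000]
Step 1: x=[9.7870] v=[-0.2597]
Step 2: x=[9.7611] v=[-0.5176]
Step 3: x=[9.7225] v=[-0.7720]
Step 4: x=[9.6714] v=[-1.0211]
Step 5: x=[9.6082] v=[-1.2632]
Step 6: x=[9.5334] v=[-1.4967]
Step 7: x=[9.4474] v=[-1.7199]
Step 8: x=[9.3508] v=[-1.9314]
Step 9: x=[9.2443] v=[-2.1297]
Step 10: x=[9.1286] v=[-2.3134]
Step 11: x=[9.0045] v=[-2.4813]
Step 12: x=[8.8729] v=[-2.6323]
Step 13: x=[8.7346] v=[-2.7653]
Step 14: x=[8.5906] v=[-2.8794]
Step 15: x=[8.4419] v=[-2.9738]
Step 16: x=[8.2895] v=[-3.0479]
Step 17: x=[8.1344] v=[-3.1011]
Step 18: x=[7.9777] v=[-3.1331]
Step 19: x=[7.8205] v=[-3.1437]
Step 20: x=[7.6639] v=[-3.1328]
Step 21: x=[7.5089] v=[-3.1005]
Step 22: x=[7.3565] v=[-3.0471]
Step 23: x=[7.2079] v=[-2.9728]
Step 24: x=[7.0640] v=[-2.8782]
Step 25: x=[6.9258] v=[-2.7639]
Step 26: x=[6.7943] v=[-2.6308]
Step 27: x=[6.6703] v=[-2.4797]
Step 28: x=[6.5547] v=[-2.3116]
Step 29: x=[6.4483] v=[-2.1277]
Step 30: x=[6.3518] v=[-1.9293]
Step 31: x=[6.2659] v=[-1.7177]
Step 32: x=[6.1912] v=[-1.4944]
Step 33: x=[6.1282] v=[-1.2609]
Step 34: x=[6.0773] v=[-1.0188]
Step 35: x=[6.0388] v=[-0.7697]
Step 36: x=[6.0130] v=[-0.5153]
Step 37: x=[6.0001] v=[-0.2574]
Step 38: x=[6.0002] v=[0.0023]
First v>=0 after going negative at step 38, time=1.9000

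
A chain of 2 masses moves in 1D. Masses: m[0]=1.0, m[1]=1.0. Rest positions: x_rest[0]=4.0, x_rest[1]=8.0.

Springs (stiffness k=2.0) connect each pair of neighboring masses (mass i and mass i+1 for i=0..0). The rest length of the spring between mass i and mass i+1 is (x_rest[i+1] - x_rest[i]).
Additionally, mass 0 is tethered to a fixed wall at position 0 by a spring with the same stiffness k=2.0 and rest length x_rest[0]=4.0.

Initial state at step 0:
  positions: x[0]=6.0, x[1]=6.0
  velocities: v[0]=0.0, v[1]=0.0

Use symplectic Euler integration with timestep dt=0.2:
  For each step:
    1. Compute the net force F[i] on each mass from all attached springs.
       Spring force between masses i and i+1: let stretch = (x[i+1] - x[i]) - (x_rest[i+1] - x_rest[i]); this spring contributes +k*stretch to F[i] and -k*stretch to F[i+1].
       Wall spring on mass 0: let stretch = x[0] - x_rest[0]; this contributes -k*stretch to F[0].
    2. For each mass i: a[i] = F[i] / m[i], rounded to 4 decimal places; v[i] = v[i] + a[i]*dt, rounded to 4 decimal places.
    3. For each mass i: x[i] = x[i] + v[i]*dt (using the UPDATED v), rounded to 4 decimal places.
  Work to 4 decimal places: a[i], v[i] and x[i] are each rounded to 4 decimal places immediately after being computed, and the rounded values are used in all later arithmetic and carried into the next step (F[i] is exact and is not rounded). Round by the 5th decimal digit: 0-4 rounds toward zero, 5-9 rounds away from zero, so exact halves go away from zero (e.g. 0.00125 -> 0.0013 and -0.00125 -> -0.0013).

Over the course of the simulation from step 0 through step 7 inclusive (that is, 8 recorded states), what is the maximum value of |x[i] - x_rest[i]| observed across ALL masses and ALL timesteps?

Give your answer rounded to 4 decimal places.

Answer: 2.5258

Derivation:
Step 0: x=[6.0000 6.0000] v=[0.0000 0.0000]
Step 1: x=[5.5200 6.3200] v=[-2.4000 1.6000]
Step 2: x=[4.6624 6.8960] v=[-4.2880 2.8800]
Step 3: x=[3.6105 7.6133] v=[-5.2595 3.5866]
Step 4: x=[2.5900 8.3304] v=[-5.1026 3.5855]
Step 5: x=[1.8215 8.9083] v=[-3.8424 2.8893]
Step 6: x=[1.4742 9.2392] v=[-1.7363 1.6546]
Step 7: x=[1.6302 9.2689] v=[0.7800 0.1486]
Max displacement = 2.5258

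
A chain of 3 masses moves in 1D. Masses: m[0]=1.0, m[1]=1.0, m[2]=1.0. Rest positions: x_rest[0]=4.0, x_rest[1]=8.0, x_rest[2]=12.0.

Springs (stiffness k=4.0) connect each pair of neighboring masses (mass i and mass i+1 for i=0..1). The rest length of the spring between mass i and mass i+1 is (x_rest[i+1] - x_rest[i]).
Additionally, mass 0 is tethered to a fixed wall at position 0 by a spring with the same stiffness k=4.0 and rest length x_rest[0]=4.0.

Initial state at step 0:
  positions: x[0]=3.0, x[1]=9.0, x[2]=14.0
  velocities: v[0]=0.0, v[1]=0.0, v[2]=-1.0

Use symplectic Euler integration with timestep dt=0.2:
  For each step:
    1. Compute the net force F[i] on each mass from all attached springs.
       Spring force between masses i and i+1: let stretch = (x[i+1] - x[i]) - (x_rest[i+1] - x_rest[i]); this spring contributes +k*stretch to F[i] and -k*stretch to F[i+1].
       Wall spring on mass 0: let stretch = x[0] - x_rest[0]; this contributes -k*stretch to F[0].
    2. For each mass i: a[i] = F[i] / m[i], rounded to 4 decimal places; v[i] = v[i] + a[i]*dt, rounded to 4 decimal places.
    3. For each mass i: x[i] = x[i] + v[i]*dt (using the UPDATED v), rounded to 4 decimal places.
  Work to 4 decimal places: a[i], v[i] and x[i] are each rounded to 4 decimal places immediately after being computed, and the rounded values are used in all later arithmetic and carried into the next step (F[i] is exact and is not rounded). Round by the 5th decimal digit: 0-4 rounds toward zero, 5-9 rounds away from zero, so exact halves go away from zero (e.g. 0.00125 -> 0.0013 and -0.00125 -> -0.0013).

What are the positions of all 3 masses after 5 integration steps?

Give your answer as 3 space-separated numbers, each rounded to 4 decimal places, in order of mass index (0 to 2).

Answer: 5.6304 8.3794 11.4099

Derivation:
Step 0: x=[3.0000 9.0000 14.0000] v=[0.0000 0.0000 -1.0000]
Step 1: x=[3.4800 8.8400 13.6400] v=[2.4000 -0.8000 -1.8000]
Step 2: x=[4.2608 8.5904 13.1520] v=[3.9040 -1.2480 -2.4400]
Step 3: x=[5.0526 8.3779 12.5741] v=[3.9590 -1.0624 -2.8893]
Step 4: x=[5.5680 8.3048 11.9648] v=[2.5772 -0.3657 -3.0463]
Step 5: x=[5.6304 8.3794 11.4099] v=[0.3122 0.3729 -2.7743]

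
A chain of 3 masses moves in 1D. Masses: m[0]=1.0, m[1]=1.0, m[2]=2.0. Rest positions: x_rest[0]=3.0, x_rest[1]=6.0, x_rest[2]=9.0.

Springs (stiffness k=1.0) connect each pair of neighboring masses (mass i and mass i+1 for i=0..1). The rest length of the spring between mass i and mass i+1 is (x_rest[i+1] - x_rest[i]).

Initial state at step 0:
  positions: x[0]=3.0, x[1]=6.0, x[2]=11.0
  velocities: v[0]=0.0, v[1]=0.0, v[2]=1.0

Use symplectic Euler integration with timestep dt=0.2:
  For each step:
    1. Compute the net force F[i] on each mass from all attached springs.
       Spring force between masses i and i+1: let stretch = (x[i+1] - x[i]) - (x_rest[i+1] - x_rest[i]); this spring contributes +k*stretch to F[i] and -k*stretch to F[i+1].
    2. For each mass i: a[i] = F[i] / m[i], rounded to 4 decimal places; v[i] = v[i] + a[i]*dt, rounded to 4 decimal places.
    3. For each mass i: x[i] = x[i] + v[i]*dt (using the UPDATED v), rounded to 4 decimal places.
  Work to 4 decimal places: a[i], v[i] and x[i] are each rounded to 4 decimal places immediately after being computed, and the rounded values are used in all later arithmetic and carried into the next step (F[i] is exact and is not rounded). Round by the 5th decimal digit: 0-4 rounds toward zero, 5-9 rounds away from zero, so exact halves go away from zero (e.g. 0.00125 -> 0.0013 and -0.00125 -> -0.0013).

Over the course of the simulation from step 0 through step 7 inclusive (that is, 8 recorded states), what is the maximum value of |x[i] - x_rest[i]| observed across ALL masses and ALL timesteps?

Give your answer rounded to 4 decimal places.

Step 0: x=[3.0000 6.0000 11.0000] v=[0.0000 0.0000 1.0000]
Step 1: x=[3.0000 6.0800 11.1600] v=[0.0000 0.4000 0.8000]
Step 2: x=[3.0032 6.2400 11.2784] v=[0.0160 0.8000 0.5920]
Step 3: x=[3.0159 6.4721 11.3560] v=[0.0634 1.1603 0.3882]
Step 4: x=[3.0468 6.7613 11.3960] v=[0.1546 1.4458 0.1998]
Step 5: x=[3.1063 7.0873 11.4033] v=[0.2975 1.6298 0.0363]
Step 6: x=[3.2050 7.4267 11.3842] v=[0.4937 1.6968 -0.0953]
Step 7: x=[3.3526 7.7555 11.3460] v=[0.7380 1.6440 -0.1911]
Max displacement = 2.4033

Answer: 2.4033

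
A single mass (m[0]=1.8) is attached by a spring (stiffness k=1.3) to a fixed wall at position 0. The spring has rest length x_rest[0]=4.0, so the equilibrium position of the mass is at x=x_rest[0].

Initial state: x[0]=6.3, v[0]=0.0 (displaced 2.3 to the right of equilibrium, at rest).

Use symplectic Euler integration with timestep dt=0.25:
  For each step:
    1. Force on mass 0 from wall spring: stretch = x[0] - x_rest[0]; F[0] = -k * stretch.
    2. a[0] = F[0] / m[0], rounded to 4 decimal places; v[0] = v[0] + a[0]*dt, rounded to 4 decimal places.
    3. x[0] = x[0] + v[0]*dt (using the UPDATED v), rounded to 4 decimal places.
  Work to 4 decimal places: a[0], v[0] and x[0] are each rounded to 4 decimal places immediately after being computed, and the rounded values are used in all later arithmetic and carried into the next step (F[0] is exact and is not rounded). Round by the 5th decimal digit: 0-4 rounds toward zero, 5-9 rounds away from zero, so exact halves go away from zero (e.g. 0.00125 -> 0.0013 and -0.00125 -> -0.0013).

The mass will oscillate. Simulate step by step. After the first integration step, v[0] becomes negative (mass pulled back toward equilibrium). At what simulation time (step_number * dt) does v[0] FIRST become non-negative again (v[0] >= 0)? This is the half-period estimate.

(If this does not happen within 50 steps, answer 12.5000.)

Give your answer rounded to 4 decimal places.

Answer: 3.7500

Derivation:
Step 0: x=[6.3000] v=[0.0000]
Step 1: x=[6.1962] v=[-0.4153]
Step 2: x=[5.9933] v=[-0.8118]
Step 3: x=[5.7004] v=[-1.1717]
Step 4: x=[5.3307] v=[-1.4787]
Step 5: x=[4.9010] v=[-1.7190]
Step 6: x=[4.4306] v=[-1.8817]
Step 7: x=[3.9407] v=[-1.9595]
Step 8: x=[3.4535] v=[-1.9488]
Step 9: x=[2.9910] v=[-1.8501]
Step 10: x=[2.5740] v=[-1.6679]
Step 11: x=[2.2214] v=[-1.4104]
Step 12: x=[1.9491] v=[-1.0893]
Step 13: x=[1.7694] v=[-0.7190]
Step 14: x=[1.6903] v=[-0.3163]
Step 15: x=[1.7155] v=[0.1007]
First v>=0 after going negative at step 15, time=3.7500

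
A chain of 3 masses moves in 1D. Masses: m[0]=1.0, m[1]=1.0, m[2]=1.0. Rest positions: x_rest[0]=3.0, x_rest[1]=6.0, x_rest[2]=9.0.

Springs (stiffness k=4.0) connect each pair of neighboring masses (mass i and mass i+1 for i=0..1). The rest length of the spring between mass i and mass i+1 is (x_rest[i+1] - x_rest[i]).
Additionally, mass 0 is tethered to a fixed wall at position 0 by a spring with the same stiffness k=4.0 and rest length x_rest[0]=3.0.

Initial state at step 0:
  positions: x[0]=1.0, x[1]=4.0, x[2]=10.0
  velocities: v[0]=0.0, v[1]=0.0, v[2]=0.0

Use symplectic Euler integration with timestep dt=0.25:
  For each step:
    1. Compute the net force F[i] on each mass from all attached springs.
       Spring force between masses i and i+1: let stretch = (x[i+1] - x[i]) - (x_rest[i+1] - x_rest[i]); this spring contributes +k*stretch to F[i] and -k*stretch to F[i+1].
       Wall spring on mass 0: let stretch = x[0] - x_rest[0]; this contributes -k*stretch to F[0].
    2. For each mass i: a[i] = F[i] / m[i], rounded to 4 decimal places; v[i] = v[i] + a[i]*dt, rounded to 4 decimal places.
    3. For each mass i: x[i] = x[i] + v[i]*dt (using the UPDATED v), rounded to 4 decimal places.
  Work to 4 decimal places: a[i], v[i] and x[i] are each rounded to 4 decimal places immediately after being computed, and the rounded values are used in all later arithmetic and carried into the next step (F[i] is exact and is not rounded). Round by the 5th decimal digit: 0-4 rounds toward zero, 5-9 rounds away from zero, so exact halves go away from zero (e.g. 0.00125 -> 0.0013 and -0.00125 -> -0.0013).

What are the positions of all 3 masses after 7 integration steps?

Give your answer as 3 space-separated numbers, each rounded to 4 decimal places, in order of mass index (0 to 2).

Answer: 3.2529 5.6435 9.3259

Derivation:
Step 0: x=[1.0000 4.0000 10.0000] v=[0.0000 0.0000 0.0000]
Step 1: x=[1.5000 4.7500 9.2500] v=[2.0000 3.0000 -3.0000]
Step 2: x=[2.4375 5.8125 8.1250] v=[3.7500 4.2500 -4.5000]
Step 3: x=[3.6094 6.6094 7.1719] v=[4.6875 3.1875 -3.8125]
Step 4: x=[4.6289 6.7969 6.8282] v=[4.0781 0.7500 -1.3750]
Step 5: x=[5.0332 6.4502 7.2266] v=[1.6172 -1.3867 1.5937]
Step 6: x=[4.5335 5.9434 8.1809] v=[-1.9990 -2.0273 3.8173]
Step 7: x=[3.2529 5.6435 9.3259] v=[-5.1226 -1.1997 4.5798]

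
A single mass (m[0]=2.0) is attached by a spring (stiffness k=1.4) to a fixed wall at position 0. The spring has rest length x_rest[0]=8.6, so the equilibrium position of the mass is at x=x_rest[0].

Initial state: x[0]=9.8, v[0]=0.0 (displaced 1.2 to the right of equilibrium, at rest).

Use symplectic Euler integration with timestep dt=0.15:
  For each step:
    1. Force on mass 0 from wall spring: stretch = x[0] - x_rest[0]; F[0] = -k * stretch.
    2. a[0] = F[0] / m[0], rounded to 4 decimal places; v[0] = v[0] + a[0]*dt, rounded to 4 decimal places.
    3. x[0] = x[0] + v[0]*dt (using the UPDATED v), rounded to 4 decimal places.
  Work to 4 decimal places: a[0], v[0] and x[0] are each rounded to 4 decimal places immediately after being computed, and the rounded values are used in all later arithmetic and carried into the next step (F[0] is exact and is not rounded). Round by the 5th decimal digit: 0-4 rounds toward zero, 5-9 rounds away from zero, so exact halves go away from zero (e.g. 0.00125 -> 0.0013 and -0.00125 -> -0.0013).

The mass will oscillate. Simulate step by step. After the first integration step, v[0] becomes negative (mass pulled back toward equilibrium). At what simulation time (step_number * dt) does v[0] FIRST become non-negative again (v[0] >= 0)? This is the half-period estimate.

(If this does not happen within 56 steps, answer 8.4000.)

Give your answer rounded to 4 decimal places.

Step 0: x=[9.8000] v=[0.0000]
Step 1: x=[9.7811] v=[-0.1260]
Step 2: x=[9.7436] v=[-0.2500]
Step 3: x=[9.6881] v=[-0.3701]
Step 4: x=[9.6154] v=[-0.4844]
Step 5: x=[9.5268] v=[-0.5910]
Step 6: x=[9.4236] v=[-0.6883]
Step 7: x=[9.3074] v=[-0.7748]
Step 8: x=[9.1800] v=[-0.8491]
Step 9: x=[9.0435] v=[-0.9100]
Step 10: x=[8.9000] v=[-0.9566]
Step 11: x=[8.7518] v=[-0.9881]
Step 12: x=[8.6012] v=[-1.0040]
Step 13: x=[8.4506] v=[-1.0041]
Step 14: x=[8.3023] v=[-0.9884]
Step 15: x=[8.1587] v=[-0.9571]
Step 16: x=[8.0221] v=[-0.9108]
Step 17: x=[7.8946] v=[-0.8501]
Step 18: x=[7.7782] v=[-0.7760]
Step 19: x=[7.6747] v=[-0.6897]
Step 20: x=[7.5858] v=[-0.5925]
Step 21: x=[7.5129] v=[-0.4860]
Step 22: x=[7.4571] v=[-0.3719]
Step 23: x=[7.4193] v=[-0.2519]
Step 24: x=[7.4001] v=[-0.1279]
Step 25: x=[7.3998] v=[-0.0019]
Step 26: x=[7.4184] v=[0.1241]
First v>=0 after going negative at step 26, time=3.9000

Answer: 3.9000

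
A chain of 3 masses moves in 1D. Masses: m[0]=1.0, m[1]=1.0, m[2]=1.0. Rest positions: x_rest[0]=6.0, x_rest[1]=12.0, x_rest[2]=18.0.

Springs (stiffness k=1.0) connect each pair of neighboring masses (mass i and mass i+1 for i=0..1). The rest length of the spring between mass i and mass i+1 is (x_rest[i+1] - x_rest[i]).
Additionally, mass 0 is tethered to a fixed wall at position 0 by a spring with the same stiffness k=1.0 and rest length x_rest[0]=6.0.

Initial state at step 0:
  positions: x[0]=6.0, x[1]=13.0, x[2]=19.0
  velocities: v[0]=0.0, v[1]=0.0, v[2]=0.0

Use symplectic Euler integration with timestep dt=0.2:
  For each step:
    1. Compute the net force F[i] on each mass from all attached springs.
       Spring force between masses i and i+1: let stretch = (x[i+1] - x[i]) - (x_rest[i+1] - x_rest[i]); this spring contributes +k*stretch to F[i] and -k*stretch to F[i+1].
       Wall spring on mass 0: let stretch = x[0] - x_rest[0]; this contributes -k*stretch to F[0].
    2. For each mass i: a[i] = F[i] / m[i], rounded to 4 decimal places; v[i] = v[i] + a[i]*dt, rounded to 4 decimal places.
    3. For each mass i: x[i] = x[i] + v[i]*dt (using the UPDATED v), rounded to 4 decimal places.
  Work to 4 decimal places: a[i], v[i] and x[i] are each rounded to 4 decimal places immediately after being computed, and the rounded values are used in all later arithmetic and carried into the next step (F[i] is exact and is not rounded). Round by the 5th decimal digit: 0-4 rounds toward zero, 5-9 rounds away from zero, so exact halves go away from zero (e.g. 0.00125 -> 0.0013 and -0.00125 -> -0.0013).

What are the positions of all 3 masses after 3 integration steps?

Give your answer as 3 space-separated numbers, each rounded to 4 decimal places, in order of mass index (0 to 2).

Step 0: x=[6.0000 13.0000 19.0000] v=[0.0000 0.0000 0.0000]
Step 1: x=[6.0400 12.9600 19.0000] v=[0.2000 -0.2000 0.0000]
Step 2: x=[6.1152 12.8848 18.9984] v=[0.3760 -0.3760 -0.0080]
Step 3: x=[6.2166 12.7834 18.9923] v=[0.5069 -0.5072 -0.0307]

Answer: 6.2166 12.7834 18.9923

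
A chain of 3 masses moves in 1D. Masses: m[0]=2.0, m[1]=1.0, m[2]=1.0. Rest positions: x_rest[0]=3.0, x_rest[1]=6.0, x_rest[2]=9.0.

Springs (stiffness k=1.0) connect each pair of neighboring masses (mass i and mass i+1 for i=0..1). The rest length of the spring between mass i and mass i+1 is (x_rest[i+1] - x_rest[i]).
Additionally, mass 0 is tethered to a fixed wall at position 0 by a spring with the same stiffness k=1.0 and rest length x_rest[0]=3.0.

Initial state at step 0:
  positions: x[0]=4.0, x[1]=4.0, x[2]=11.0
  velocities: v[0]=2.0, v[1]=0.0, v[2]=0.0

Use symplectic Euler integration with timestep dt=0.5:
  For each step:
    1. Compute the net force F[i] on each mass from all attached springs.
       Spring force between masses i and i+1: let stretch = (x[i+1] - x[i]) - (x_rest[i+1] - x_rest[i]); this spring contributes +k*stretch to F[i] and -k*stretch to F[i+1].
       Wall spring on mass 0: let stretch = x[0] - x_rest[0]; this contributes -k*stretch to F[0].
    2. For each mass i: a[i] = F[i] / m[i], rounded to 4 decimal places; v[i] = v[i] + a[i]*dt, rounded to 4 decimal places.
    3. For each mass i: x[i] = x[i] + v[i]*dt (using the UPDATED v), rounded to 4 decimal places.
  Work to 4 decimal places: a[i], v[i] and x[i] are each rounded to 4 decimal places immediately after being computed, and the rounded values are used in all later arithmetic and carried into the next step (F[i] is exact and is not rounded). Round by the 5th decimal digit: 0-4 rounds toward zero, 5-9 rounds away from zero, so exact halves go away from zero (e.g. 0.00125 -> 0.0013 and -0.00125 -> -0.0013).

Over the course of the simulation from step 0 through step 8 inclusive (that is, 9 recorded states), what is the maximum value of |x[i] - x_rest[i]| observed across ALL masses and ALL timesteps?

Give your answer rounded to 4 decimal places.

Step 0: x=[4.0000 4.0000 11.0000] v=[2.0000 0.0000 0.0000]
Step 1: x=[4.5000 5.7500 10.0000] v=[1.0000 3.5000 -2.0000]
Step 2: x=[4.5938 8.2500 8.6875] v=[0.1875 5.0000 -2.6250]
Step 3: x=[4.5704 9.9454 8.0156] v=[-0.0469 3.3907 -1.3438]
Step 4: x=[4.6476 9.8146 8.5762] v=[0.1543 -0.2617 1.1211]
Step 5: x=[4.7897 8.0824 10.1964] v=[0.2842 -3.4644 3.2403]
Step 6: x=[4.7447 6.0555 12.0381] v=[-0.0901 -4.0538 3.6833]
Step 7: x=[4.2704 5.1966 13.1341] v=[-0.9486 -1.7179 2.1920]
Step 8: x=[3.3781 6.0905 12.9957] v=[-1.7847 1.7878 -0.2768]
Max displacement = 4.1341

Answer: 4.1341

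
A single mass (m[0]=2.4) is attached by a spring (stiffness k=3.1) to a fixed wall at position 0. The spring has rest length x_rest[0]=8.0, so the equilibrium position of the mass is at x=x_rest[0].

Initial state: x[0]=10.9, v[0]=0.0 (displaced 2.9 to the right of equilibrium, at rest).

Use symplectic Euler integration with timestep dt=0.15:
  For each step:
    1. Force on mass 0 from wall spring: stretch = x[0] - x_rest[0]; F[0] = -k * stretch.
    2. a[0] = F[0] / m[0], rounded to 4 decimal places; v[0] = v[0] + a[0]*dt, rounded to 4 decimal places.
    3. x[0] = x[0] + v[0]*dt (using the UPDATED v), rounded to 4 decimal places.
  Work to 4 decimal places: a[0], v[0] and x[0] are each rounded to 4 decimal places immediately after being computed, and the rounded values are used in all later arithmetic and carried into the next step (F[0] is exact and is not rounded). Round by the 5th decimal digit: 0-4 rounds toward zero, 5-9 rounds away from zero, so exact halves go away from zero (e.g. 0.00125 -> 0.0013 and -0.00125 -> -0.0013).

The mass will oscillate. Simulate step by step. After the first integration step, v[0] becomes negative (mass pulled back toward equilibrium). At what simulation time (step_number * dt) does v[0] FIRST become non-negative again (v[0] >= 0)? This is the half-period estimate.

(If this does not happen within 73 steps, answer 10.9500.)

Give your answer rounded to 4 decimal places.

Answer: 2.8500

Derivation:
Step 0: x=[10.9000] v=[0.0000]
Step 1: x=[10.8157] v=[-0.5619]
Step 2: x=[10.6496] v=[-1.1074]
Step 3: x=[10.4065] v=[-1.6208]
Step 4: x=[10.0934] v=[-2.0871]
Step 5: x=[9.7195] v=[-2.4927]
Step 6: x=[9.2956] v=[-2.8259]
Step 7: x=[8.8341] v=[-3.0769]
Step 8: x=[8.3483] v=[-3.2385]
Step 9: x=[7.8524] v=[-3.3060]
Step 10: x=[7.3608] v=[-3.2774]
Step 11: x=[6.8878] v=[-3.1536]
Step 12: x=[6.4471] v=[-2.9381]
Step 13: x=[6.0515] v=[-2.6372]
Step 14: x=[5.7125] v=[-2.2597]
Step 15: x=[5.4400] v=[-1.8165]
Step 16: x=[5.2419] v=[-1.3205]
Step 17: x=[5.1240] v=[-0.7861]
Step 18: x=[5.0897] v=[-0.2289]
Step 19: x=[5.1400] v=[0.3350]
First v>=0 after going negative at step 19, time=2.8500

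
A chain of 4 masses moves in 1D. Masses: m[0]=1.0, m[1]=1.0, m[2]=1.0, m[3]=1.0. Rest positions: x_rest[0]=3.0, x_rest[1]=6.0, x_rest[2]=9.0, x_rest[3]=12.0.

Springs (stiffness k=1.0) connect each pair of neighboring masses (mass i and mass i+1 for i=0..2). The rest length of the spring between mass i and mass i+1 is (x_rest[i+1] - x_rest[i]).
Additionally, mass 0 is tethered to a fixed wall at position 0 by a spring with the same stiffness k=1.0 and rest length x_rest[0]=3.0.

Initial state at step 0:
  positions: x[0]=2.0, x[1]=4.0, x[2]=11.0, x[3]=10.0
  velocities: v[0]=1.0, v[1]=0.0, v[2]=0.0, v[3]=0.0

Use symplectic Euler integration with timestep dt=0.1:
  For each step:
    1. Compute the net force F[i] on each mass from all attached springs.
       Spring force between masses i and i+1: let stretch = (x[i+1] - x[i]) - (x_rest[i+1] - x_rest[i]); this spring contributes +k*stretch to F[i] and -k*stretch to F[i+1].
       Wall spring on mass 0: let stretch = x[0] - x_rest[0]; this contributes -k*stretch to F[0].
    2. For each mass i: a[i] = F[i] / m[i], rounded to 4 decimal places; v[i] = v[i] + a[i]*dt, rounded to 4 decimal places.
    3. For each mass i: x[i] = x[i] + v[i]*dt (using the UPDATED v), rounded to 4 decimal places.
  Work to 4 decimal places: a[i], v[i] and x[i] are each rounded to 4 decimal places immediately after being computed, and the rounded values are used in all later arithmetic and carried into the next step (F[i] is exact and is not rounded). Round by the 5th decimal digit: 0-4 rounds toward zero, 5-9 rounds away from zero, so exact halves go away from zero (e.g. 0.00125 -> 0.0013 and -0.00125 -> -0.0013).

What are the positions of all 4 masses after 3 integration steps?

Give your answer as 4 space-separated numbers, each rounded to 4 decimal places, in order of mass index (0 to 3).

Answer: 2.2945 4.2950 10.5324 10.2340

Derivation:
Step 0: x=[2.0000 4.0000 11.0000 10.0000] v=[1.0000 0.0000 0.0000 0.0000]
Step 1: x=[2.1000 4.0500 10.9200 10.0400] v=[1.0000 0.5000 -0.8000 0.4000]
Step 2: x=[2.1985 4.1492 10.7625 10.1188] v=[0.9850 0.9920 -1.5750 0.7880]
Step 3: x=[2.2945 4.2950 10.5324 10.2340] v=[0.9602 1.4583 -2.3007 1.1524]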